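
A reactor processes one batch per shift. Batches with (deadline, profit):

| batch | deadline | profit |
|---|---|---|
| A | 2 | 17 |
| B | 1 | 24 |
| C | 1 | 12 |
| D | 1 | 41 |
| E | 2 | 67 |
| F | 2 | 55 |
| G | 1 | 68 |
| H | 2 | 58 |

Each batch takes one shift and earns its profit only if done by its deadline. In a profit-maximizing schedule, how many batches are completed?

Take jobs in profit order; each goes to the latest open slot no later than its deadline.
By profit: G(d1,68), E(d2,67), H(d2,58), F(d2,55), D(d1,41), B(d1,24), A(d2,17), C(d1,12)
G→slot 1; E→slot 2; H skipped; F skipped; D skipped; B skipped; A skipped; C skipped.
2 of 8 scheduled.

2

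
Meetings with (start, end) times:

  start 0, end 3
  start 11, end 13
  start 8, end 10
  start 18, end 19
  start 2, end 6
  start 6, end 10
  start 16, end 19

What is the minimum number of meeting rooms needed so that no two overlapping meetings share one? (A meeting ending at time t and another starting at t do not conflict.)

2

Events (time:±→running): 0:+→1 2:+→2 … peak 2.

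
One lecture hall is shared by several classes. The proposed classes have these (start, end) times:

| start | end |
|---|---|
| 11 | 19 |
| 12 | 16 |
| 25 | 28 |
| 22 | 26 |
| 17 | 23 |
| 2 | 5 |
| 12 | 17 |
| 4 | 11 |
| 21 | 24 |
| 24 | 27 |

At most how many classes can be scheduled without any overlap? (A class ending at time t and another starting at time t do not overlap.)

4

Sorted by end: (2,5)  (4,11)  (12,16)  (12,17)  (11,19)  (17,23)  (21,24)  (22,26)  (24,27)  (25,28)
take (2,5); take (12,16); skip (12,17); take (17,23); skip (21,24); take (24,27).
Selected 4 classes.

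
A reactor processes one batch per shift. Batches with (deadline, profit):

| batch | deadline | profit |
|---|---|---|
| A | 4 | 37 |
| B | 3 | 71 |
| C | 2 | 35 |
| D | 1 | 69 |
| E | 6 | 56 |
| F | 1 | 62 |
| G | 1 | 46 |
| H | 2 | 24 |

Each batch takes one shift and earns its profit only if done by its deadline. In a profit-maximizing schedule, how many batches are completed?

Take jobs in profit order; each goes to the latest open slot no later than its deadline.
By profit: B(d3,71), D(d1,69), F(d1,62), E(d6,56), G(d1,46), A(d4,37), C(d2,35), H(d2,24)
B→slot 3; D→slot 1; F skipped; E→slot 6; G skipped; A→slot 4; C→slot 2; H skipped.
5 of 8 scheduled.

5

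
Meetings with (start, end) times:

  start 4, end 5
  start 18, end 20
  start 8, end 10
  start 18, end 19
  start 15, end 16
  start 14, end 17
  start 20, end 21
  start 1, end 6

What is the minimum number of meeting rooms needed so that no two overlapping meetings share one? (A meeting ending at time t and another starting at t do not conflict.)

Count concurrent intervals with a sweep; the peak is the room count.
Events (time:±→running): 1:+→1 4:+→2 … peak 2.

2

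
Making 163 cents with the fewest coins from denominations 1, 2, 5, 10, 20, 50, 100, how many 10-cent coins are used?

Use the largest denomination that fits, subtract, and repeat.
163 − 1×100→63 − 1×50→13 − 1×10→3 − 1×2→1 − 1×1→0
Count of 10: 1

1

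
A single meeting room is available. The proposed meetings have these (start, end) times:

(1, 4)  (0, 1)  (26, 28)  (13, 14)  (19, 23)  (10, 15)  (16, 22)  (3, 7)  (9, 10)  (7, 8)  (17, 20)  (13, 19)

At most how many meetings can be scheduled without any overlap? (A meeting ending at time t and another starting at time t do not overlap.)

7

Sort by end time and greedily take each interval whose start is ≥ the last chosen end.
By end time: (0,1), (1,4), (3,7), (7,8), (9,10), (13,14), (10,15), (13,19), (17,20), (16,22), (19,23), (26,28).
Pick (0,1); next start ≥ 1 → (1,4); next start ≥ 4 → (7,8); next start ≥ 8 → (9,10); next start ≥ 10 → (13,14); next start ≥ 14 → (17,20); next start ≥ 20 → (26,28).
Selected 7 meetings.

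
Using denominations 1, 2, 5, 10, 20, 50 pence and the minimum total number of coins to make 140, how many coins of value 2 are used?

Greedy: take as many of the largest coin as possible, then repeat with the remainder.
140 = 2×50 + 2×20
Count of 2: 0

0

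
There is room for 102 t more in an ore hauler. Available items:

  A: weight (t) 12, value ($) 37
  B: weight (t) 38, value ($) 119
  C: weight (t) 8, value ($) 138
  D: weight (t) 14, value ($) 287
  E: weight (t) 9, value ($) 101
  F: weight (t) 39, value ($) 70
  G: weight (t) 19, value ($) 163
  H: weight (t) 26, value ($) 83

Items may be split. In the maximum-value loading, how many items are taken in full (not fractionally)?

5

Order: D (287/14=20.50) > C (138/8=17.25) > E (101/9=11.22) > G (163/19=8.58) > H (83/26=3.19) > B (119/38=3.13) > A (37/12=3.08) > F (70/39=1.79)
Fill: take D (14 @ 287) → take C (8 @ 138) → take E (9 @ 101) → take G (19 @ 163) → take H (26 @ 83) → take 26/38 of B → 81.42; 102/102 used.
5 item(s) taken whole; one partial (take 26/38 of B).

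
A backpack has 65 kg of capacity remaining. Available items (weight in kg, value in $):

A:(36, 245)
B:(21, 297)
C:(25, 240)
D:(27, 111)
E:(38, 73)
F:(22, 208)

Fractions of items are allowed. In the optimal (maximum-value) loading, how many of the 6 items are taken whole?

Sort by value per unit weight and fill in that order.
Ratios (sorted): B 14.14, C 9.60, F 9.45, A 6.81, D 4.11, E 1.92
take B (21 @ 297); take C (25 @ 240); take 19/22 of F → 179.64. Capacity used 65/65.
2 item(s) taken whole; one partial (take 19/22 of F).

2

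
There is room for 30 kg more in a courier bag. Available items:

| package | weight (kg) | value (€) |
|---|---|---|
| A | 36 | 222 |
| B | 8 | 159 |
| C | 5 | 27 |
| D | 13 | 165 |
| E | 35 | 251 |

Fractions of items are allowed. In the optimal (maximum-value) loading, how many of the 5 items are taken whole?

2

Order: B (159/8=19.88) > D (165/13=12.69) > E (251/35=7.17) > A (222/36=6.17) > C (27/5=5.40)
Fill: take B (8 @ 159) → take D (13 @ 165) → take 9/35 of E → 64.54; 30/30 used.
2 item(s) taken whole; one partial (take 9/35 of E).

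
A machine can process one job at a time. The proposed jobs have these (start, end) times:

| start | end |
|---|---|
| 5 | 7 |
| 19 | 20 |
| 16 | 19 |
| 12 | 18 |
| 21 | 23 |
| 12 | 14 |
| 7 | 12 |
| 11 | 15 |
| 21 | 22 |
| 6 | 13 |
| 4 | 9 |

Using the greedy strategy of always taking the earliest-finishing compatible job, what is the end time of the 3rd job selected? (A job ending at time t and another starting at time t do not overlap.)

Greedy by earliest finish: after sorting by end time, pick each interval compatible with the last pick.
Sorted by end: (5,7)  (4,9)  (7,12)  (6,13)  (12,14)  (11,15)  (12,18)  (16,19)  (19,20)  (21,22)  (21,23)
take (5,7); take (7,12); take (12,14); skip (11,15); take (16,19); take (19,20); take (21,22).
Selected: (5,7) (7,12) (12,14) (16,19) (19,20) (21,22)

14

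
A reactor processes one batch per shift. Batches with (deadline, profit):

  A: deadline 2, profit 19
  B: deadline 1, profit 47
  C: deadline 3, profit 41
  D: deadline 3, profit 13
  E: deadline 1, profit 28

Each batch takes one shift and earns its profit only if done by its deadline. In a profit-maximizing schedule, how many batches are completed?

3

Profit order: B=47 C=41 E=28 A=19 D=13
Assign: B→slot 1, C→slot 3, E skipped, A→slot 2, D skipped.
Slots: [1:B] [2:A] [3:C]
3 of 5 scheduled.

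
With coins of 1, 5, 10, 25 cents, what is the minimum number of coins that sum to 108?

8

108 = 4×25 + 1×5 + 3×1
Total coins = 4 + 1 + 3 = 8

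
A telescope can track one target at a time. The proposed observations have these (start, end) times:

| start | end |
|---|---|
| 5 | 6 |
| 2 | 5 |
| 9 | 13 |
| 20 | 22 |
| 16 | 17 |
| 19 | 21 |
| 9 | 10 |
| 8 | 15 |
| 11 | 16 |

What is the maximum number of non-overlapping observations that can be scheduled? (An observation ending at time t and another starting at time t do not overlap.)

6

Order by finish time; keep every interval that doesn't clash with the previous kept one.
Sorted by end: (2,5)  (5,6)  (9,10)  (9,13)  (8,15)  (11,16)  (16,17)  (19,21)  (20,22)
take (2,5); take (5,6); take (9,10); take (11,16); take (16,17); take (19,21); skip (20,22).
Selected 6 observations.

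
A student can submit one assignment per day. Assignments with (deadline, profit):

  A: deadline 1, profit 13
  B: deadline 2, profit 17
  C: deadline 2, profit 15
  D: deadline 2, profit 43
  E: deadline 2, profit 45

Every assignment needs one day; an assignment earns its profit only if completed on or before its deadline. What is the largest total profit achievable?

By profit: E(d2,45), D(d2,43), B(d2,17), C(d2,15), A(d1,13)
E→slot 2; D→slot 1; B skipped; C skipped; A skipped.
Profit = 43 + 45 = 88

88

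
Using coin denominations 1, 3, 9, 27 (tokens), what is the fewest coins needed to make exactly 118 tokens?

6

Use the largest denomination that fits, subtract, and repeat.
118 − 4×27→10 − 1×9→1 − 1×1→0
Total coins = 4 + 1 + 1 = 6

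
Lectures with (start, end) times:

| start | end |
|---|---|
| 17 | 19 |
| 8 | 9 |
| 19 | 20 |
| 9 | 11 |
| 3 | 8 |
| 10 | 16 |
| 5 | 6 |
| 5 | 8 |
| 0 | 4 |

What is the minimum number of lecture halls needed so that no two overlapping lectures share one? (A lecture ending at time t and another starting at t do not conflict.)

3

The answer is the maximum number of intervals overlapping at any instant.
starts: [0, 3, 5, 5, 8, 9, 10, 17, 19]
ends:   [4, 6, 8, 8, 9, 11, 16, 19, 20]
s0→1 s3→2 e4→1 s5→2 s5→3  — peak 3.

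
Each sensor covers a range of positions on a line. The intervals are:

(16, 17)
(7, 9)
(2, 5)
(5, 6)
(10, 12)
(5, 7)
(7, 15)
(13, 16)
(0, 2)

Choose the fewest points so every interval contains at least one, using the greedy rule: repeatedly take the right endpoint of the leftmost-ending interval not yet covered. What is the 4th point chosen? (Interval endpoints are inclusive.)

By right end: [0,2]  [2,5]  [5,6]  [5,7]  [7,9]  [10,12]  [7,15]  [13,16]  [16,17]
[0,2] uncovered → point at 2; [5,6] uncovered → point at 6; [7,9] uncovered → point at 9; [10,12] uncovered → point at 12; [13,16] uncovered → point at 16.
Points: 2, 6, 9, 12, 16 (5 total).

12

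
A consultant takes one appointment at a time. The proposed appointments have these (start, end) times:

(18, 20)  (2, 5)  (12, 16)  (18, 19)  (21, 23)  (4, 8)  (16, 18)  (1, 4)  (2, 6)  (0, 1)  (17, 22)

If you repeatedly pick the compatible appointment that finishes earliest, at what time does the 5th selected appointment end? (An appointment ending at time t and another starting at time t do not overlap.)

Sorted by end: (0,1)  (1,4)  (2,5)  (2,6)  (4,8)  (12,16)  (16,18)  (18,19)  (18,20)  (17,22)  (21,23)
take (0,1); take (1,4); take (4,8); take (12,16); take (16,18); take (18,19); skip (17,22); take (21,23).
Selected: (0,1) (1,4) (4,8) (12,16) (16,18) (18,19) (21,23)

18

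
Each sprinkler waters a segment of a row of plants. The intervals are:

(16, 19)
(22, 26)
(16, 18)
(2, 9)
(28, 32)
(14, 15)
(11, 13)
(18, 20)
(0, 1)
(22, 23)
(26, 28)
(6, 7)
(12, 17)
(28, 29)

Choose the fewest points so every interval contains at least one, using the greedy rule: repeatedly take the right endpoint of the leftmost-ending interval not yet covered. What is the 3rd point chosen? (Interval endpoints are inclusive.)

Sort by right endpoint; whenever an interval is uncovered, place a point at its right end.
Sorted: [0,1] [6,7] [2,9] [11,13] [14,15] [12,17] [16,18] [16,19] [18,20] [22,23] [22,26] [26,28] [28,29] [28,32]
{[0,1]} hit by 1; {[6,7],[2,9]} hit by 7; {[11,13]} hit by 13; {[14,15],[12,17]} hit by 15; {[16,18],[16,19],[18,20]} hit by 18; {[22,23],[22,26]} hit by 23; {[26,28],[28,29],[28,32]} hit by 28.
Points: 1, 7, 13, 15, 18, 23, 28 (7 total).

13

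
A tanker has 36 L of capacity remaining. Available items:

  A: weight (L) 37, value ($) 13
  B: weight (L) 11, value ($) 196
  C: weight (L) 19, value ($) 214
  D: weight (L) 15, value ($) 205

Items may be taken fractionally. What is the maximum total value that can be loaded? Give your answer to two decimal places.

Sort by value per unit weight and fill in that order.
Ratios (sorted): B 17.82, D 13.67, C 11.26, A 0.35
take B (11 @ 196); take D (15 @ 205); take 10/19 of C → 112.63. Capacity used 36/36.
Total value = 513.63

513.63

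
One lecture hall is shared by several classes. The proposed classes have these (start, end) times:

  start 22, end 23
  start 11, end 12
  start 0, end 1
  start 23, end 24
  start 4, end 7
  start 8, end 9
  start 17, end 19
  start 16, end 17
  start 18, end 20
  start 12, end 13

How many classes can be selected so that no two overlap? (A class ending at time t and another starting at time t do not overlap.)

9

Greedy by earliest finish: after sorting by end time, pick each interval compatible with the last pick.
By end time: (0,1), (4,7), (8,9), (11,12), (12,13), (16,17), (17,19), (18,20), (22,23), (23,24).
Pick (0,1); next start ≥ 1 → (4,7); next start ≥ 7 → (8,9); next start ≥ 9 → (11,12); next start ≥ 12 → (12,13); next start ≥ 13 → (16,17); next start ≥ 17 → (17,19); next start ≥ 19 → (22,23); next start ≥ 23 → (23,24).
Selected 9 classes.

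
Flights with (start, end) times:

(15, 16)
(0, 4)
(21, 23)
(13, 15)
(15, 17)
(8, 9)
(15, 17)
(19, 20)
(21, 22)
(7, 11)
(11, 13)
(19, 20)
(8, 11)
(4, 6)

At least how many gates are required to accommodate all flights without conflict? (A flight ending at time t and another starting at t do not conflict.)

3

Count concurrent intervals with a sweep; the peak is the room count.
starts: [0, 4, 7, 8, 8, 11, 13, 15, 15, 15, 19, 19, 21, 21]
ends:   [4, 6, 9, 11, 11, 13, 15, 16, 17, 17, 20, 20, 22, 23]
s0→1 e4→0 s4→1 e6→0 s7→1 s8→2 s8→3  — peak 3.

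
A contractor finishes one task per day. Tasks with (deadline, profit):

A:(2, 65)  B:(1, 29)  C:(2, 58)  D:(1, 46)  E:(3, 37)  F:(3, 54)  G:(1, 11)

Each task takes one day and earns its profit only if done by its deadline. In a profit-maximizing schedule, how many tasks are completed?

Profit order: A=65 C=58 F=54 D=46 E=37 B=29 G=11
Assign: A→slot 2, C→slot 1, F→slot 3, D skipped, E skipped, B skipped, G skipped.
Slots: [1:C] [2:A] [3:F]
3 of 7 scheduled.

3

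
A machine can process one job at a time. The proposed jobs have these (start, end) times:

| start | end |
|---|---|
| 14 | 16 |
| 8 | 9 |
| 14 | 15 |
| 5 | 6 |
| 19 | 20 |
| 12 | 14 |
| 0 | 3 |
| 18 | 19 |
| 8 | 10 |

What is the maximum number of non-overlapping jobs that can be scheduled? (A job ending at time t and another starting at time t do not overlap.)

7

Sort by end time and greedily take each interval whose start is ≥ the last chosen end.
Sorted by end: (0,3)  (5,6)  (8,9)  (8,10)  (12,14)  (14,15)  (14,16)  (18,19)  (19,20)
take (0,3); take (5,6); take (8,9); take (12,14); take (14,15); take (18,19); take (19,20).
Selected 7 jobs.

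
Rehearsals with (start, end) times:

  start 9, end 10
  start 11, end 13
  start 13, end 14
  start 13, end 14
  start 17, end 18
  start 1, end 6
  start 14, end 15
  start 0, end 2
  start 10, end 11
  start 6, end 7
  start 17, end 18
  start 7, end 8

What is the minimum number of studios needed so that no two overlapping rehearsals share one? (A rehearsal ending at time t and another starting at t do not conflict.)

2

Events (time:±→running): 0:+→1 1:+→2 … peak 2.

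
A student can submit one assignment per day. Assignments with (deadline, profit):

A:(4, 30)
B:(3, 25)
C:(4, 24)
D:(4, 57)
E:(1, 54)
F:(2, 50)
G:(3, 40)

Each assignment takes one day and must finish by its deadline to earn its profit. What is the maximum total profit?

Take jobs in profit order; each goes to the latest open slot no later than its deadline.
By profit: D(d4,57), E(d1,54), F(d2,50), G(d3,40), A(d4,30), B(d3,25), C(d4,24)
D→slot 4; E→slot 1; F→slot 2; G→slot 3; A skipped; B skipped; C skipped.
Profit = 54 + 50 + 40 + 57 = 201

201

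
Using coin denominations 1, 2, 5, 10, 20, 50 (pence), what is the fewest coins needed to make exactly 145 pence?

5

145 = 2×50 + 2×20 + 1×5
Total coins = 2 + 2 + 1 = 5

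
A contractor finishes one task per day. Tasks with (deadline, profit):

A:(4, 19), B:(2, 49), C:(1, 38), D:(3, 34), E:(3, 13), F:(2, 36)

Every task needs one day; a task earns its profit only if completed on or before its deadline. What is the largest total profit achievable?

Sort by profit descending; place each in the latest free slot ≤ its deadline.
Profit order: B=49 C=38 F=36 D=34 A=19 E=13
Assign: B→slot 2, C→slot 1, F skipped, D→slot 3, A→slot 4, E skipped.
Slots: [1:C] [2:B] [3:D] [4:A]
Profit = 38 + 49 + 34 + 19 = 140

140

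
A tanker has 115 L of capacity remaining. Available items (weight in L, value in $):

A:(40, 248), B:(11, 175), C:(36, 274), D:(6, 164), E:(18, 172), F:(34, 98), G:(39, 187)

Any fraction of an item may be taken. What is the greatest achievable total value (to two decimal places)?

Greedy by value/weight ratio, highest first.
Ratios (sorted): D 27.33, B 15.91, E 9.56, C 7.61, A 6.20, G 4.79, F 2.88
take D (6 @ 164); take B (11 @ 175); take E (18 @ 172); take C (36 @ 274); take A (40 @ 248); take 4/39 of G → 19.18. Capacity used 115/115.
Total value = 1052.18

1052.18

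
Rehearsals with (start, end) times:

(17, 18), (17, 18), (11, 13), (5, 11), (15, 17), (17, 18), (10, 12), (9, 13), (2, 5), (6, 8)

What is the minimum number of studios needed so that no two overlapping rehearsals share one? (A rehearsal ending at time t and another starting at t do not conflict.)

3

The answer is the maximum number of intervals overlapping at any instant.
starts: [2, 5, 6, 9, 10, 11, 15, 17, 17, 17]
ends:   [5, 8, 11, 12, 13, 13, 17, 18, 18, 18]
s2→1 e5→0 s5→1 s6→2 e8→1 s9→2 s10→3  — peak 3.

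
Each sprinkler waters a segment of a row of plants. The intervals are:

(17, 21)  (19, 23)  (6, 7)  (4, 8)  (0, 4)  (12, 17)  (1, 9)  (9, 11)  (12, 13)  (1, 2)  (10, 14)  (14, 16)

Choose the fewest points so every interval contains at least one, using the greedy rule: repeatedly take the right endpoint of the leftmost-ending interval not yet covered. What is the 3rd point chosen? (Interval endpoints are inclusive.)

Process intervals by earliest right end; each time one isn't hit yet, stab at its right endpoint.
By right end: [1,2]  [0,4]  [6,7]  [4,8]  [1,9]  [9,11]  [12,13]  [10,14]  [14,16]  [12,17]  [17,21]  [19,23]
[1,2] uncovered → point at 2; [6,7] uncovered → point at 7; [9,11] uncovered → point at 11; [12,13] uncovered → point at 13; [14,16] uncovered → point at 16; [17,21] uncovered → point at 21.
Points: 2, 7, 11, 13, 16, 21 (6 total).

11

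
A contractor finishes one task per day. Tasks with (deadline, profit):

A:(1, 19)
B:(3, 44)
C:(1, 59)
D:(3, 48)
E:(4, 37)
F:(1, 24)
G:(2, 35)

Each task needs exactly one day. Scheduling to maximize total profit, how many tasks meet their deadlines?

Sort by profit descending; place each in the latest free slot ≤ its deadline.
Profit order: C=59 D=48 B=44 E=37 G=35 F=24 A=19
Assign: C→slot 1, D→slot 3, B→slot 2, E→slot 4, G skipped, F skipped, A skipped.
Slots: [1:C] [2:B] [3:D] [4:E]
4 of 7 scheduled.

4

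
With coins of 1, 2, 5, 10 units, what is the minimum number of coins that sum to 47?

6

47 − 4×10→7 − 1×5→2 − 1×2→0
Total coins = 4 + 1 + 1 = 6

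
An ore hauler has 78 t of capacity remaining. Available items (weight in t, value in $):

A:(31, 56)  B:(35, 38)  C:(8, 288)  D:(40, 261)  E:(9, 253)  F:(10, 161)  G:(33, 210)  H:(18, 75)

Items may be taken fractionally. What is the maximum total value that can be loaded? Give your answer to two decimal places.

1033.00

Order: C (288/8=36.00) > E (253/9=28.11) > F (161/10=16.10) > D (261/40=6.53) > G (210/33=6.36) > H (75/18=4.17) > A (56/31=1.81) > B (38/35=1.09)
Fill: take C (8 @ 288) → take E (9 @ 253) → take F (10 @ 161) → take D (40 @ 261) → take 11/33 of G → 70.00; 78/78 used.
Total value = 1033.00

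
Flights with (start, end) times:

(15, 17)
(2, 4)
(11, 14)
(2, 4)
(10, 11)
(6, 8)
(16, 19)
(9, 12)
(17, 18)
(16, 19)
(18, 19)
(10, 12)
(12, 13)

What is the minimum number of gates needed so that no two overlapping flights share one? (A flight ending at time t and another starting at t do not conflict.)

3

Events (time:±→running): 2:+→1 2:+→2 4:-→1 4:-→0 6:+→1 8:-→0 9:+→1 10:+→2 10:+→3 … peak 3.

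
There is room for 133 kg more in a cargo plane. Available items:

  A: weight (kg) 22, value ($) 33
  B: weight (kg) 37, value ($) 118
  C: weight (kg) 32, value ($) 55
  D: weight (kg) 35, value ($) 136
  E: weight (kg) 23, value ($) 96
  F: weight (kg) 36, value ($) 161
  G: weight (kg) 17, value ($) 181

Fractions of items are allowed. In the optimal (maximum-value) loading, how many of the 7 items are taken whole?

Greedy by value/weight ratio, highest first.
Ratios (sorted): G 10.65, F 4.47, E 4.17, D 3.89, B 3.19, C 1.72, A 1.50
take G (17 @ 181); take F (36 @ 161); take E (23 @ 96); take D (35 @ 136); take 22/37 of B → 70.16. Capacity used 133/133.
4 item(s) taken whole; one partial (take 22/37 of B).

4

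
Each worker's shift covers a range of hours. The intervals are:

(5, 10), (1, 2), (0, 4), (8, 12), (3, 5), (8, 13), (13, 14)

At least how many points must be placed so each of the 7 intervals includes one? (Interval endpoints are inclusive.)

By right end: [1,2]  [0,4]  [3,5]  [5,10]  [8,12]  [8,13]  [13,14]
[1,2] uncovered → point at 2; [3,5] uncovered → point at 5; [8,12] uncovered → point at 12; [13,14] uncovered → point at 14.
Points: 2, 5, 12, 14 (4 total).

4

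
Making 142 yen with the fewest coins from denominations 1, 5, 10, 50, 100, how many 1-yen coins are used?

Greedy: take as many of the largest coin as possible, then repeat with the remainder.
142 = 1×100 + 4×10 + 2×1
Count of 1: 2

2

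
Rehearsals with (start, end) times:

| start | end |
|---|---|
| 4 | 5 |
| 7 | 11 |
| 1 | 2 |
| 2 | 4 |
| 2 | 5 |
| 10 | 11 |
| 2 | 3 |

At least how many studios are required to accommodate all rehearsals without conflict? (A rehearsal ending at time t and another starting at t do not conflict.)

The answer is the maximum number of intervals overlapping at any instant.
starts: [1, 2, 2, 2, 4, 7, 10]
ends:   [2, 3, 4, 5, 5, 11, 11]
s1→1 e2→0 s2→1 s2→2 s2→3  — peak 3.

3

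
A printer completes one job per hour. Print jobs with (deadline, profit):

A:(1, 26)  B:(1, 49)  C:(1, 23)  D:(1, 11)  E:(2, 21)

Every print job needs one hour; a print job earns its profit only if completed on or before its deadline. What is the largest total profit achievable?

Take jobs in profit order; each goes to the latest open slot no later than its deadline.
Profit order: B=49 A=26 C=23 E=21 D=11
Assign: B→slot 1, A skipped, C skipped, E→slot 2, D skipped.
Slots: [1:B] [2:E]
Profit = 49 + 21 = 70

70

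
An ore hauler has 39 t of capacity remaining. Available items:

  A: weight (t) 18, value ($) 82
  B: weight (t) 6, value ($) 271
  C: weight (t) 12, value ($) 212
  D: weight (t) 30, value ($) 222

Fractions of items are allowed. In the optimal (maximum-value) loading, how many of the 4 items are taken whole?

2

Greedy by value/weight ratio, highest first.
Ratios (sorted): B 45.17, C 17.67, D 7.40, A 4.56
take B (6 @ 271); take C (12 @ 212); take 21/30 of D → 155.40. Capacity used 39/39.
2 item(s) taken whole; one partial (take 21/30 of D).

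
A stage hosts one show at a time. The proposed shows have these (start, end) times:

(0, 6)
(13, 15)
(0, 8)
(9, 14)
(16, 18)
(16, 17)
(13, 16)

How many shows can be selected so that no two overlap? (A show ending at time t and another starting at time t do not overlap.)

Order by finish time; keep every interval that doesn't clash with the previous kept one.
Sorted by end: (0,6)  (0,8)  (9,14)  (13,15)  (13,16)  (16,17)  (16,18)
take (0,6); skip (0,8); take (9,14); skip (13,16); take (16,17).
Selected 3 shows.

3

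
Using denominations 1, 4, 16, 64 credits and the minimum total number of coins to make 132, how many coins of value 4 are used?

1

132 − 2×64→4 − 1×4→0
Count of 4: 1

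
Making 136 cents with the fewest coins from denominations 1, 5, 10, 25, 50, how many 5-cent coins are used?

0

136 − 2×50→36 − 1×25→11 − 1×10→1 − 1×1→0
Count of 5: 0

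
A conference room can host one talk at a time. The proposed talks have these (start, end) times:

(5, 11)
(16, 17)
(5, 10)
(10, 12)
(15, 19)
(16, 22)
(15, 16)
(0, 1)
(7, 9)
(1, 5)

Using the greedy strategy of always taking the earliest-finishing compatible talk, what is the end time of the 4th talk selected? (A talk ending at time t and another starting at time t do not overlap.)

12

Sort by end time and greedily take each interval whose start is ≥ the last chosen end.
By end time: (0,1), (1,5), (7,9), (5,10), (5,11), (10,12), (15,16), (16,17), (15,19), (16,22).
Pick (0,1); next start ≥ 1 → (1,5); next start ≥ 5 → (7,9); next start ≥ 9 → (10,12); next start ≥ 12 → (15,16); next start ≥ 16 → (16,17).
Selected: (0,1) (1,5) (7,9) (10,12) (15,16) (16,17)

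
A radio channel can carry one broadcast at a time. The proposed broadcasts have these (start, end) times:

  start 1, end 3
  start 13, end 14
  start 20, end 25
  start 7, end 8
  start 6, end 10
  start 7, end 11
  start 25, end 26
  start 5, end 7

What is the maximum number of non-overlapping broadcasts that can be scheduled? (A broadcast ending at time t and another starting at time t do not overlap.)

6

Order by finish time; keep every interval that doesn't clash with the previous kept one.
Sorted by end: (1,3)  (5,7)  (7,8)  (6,10)  (7,11)  (13,14)  (20,25)  (25,26)
take (1,3); take (5,7); take (7,8); take (13,14); take (20,25); take (25,26).
Selected 6 broadcasts.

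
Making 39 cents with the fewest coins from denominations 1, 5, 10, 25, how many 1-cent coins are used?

4

Use the largest denomination that fits, subtract, and repeat.
39 = 1×25 + 1×10 + 4×1
Count of 1: 4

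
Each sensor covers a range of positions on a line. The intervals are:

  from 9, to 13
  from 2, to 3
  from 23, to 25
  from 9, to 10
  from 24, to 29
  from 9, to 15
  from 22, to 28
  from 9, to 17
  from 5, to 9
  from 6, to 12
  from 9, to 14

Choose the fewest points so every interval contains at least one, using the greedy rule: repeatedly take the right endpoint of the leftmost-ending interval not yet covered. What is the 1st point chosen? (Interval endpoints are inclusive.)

Sorted: [2,3] [5,9] [9,10] [6,12] [9,13] [9,14] [9,15] [9,17] [23,25] [22,28] [24,29]
{[2,3]} hit by 3; {[5,9],[9,10],[6,12],[9,13],[9,14],[9,15],[9,17]} hit by 9; {[23,25],[22,28],[24,29]} hit by 25.
Points: 3, 9, 25 (3 total).

3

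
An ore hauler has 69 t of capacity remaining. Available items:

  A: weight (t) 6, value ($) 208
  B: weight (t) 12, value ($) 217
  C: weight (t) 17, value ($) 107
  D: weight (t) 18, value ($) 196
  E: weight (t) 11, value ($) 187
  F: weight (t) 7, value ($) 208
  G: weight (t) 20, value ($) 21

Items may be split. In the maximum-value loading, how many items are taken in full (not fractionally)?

Greedy by value/weight ratio, highest first.
Order: A (208/6=34.67) > F (208/7=29.71) > B (217/12=18.08) > E (187/11=17.00) > D (196/18=10.89) > C (107/17=6.29) > G (21/20=1.05)
Fill: take A (6 @ 208) → take F (7 @ 208) → take B (12 @ 217) → take E (11 @ 187) → take D (18 @ 196) → take 15/17 of C → 94.41; 69/69 used.
5 item(s) taken whole; one partial (take 15/17 of C).

5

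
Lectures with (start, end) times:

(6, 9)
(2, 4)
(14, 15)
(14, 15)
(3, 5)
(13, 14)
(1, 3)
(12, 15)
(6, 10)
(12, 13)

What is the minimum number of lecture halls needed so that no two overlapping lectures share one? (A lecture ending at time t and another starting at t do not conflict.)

Events (time:±→running): 1:+→1 2:+→2 3:-→1 3:+→2 4:-→1 5:-→0 6:+→1 6:+→2 9:-→1 10:-→0 12:+→1 12:+→2 13:-→1 13:+→2 14:-→1 14:+→2 14:+→3 … peak 3.

3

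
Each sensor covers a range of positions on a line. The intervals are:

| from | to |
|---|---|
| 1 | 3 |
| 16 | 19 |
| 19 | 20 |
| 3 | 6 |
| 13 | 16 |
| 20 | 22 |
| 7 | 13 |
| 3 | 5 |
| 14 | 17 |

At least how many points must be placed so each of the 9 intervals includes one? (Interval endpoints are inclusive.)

4

By right end: [1,3]  [3,5]  [3,6]  [7,13]  [13,16]  [14,17]  [16,19]  [19,20]  [20,22]
[1,3] uncovered → point at 3; [7,13] uncovered → point at 13; [14,17] uncovered → point at 17; [19,20] uncovered → point at 20.
Points: 3, 13, 17, 20 (4 total).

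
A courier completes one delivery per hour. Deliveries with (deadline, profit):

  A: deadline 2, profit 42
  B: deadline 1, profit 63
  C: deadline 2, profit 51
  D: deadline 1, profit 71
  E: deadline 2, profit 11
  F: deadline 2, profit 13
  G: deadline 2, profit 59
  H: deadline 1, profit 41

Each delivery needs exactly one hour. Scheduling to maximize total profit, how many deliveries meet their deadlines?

Sort by profit descending; place each in the latest free slot ≤ its deadline.
By profit: D(d1,71), B(d1,63), G(d2,59), C(d2,51), A(d2,42), H(d1,41), F(d2,13), E(d2,11)
D→slot 1; B skipped; G→slot 2; C skipped; A skipped; H skipped; F skipped; E skipped.
2 of 8 scheduled.

2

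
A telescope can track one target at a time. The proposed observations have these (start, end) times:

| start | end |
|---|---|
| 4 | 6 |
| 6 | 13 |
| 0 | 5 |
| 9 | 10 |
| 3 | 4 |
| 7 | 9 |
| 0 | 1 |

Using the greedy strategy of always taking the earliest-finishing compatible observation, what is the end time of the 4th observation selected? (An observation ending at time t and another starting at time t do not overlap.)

By end time: (0,1), (3,4), (0,5), (4,6), (7,9), (9,10), (6,13).
Pick (0,1); next start ≥ 1 → (3,4); next start ≥ 4 → (4,6); next start ≥ 6 → (7,9); next start ≥ 9 → (9,10).
Selected: (0,1) (3,4) (4,6) (7,9) (9,10)

9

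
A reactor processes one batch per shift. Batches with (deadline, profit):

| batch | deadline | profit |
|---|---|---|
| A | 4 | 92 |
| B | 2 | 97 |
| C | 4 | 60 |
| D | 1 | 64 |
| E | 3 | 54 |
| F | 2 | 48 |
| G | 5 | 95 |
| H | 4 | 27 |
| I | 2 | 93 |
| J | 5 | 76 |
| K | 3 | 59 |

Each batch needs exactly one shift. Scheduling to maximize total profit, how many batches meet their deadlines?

5

Profit order: B=97 G=95 I=93 A=92 J=76 D=64 C=60 K=59 E=54 F=48 H=27
Assign: B→slot 2, G→slot 5, I→slot 1, A→slot 4, J→slot 3, D skipped, C skipped, K skipped, E skipped, F skipped, H skipped.
Slots: [1:I] [2:B] [3:J] [4:A] [5:G]
5 of 11 scheduled.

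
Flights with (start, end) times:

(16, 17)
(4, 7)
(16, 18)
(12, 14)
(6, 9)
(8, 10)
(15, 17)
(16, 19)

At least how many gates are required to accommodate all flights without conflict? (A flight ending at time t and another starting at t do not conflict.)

4

starts: [4, 6, 8, 12, 15, 16, 16, 16]
ends:   [7, 9, 10, 14, 17, 17, 18, 19]
s4→1 s6→2 e7→1 s8→2 e9→1 e10→0 s12→1 e14→0 s15→1 s16→2 s16→3 s16→4  — peak 4.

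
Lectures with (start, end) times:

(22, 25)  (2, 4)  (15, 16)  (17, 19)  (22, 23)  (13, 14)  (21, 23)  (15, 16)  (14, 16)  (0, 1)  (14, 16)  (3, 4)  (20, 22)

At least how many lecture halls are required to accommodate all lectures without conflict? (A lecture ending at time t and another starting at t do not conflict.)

Count concurrent intervals with a sweep; the peak is the room count.
starts: [0, 2, 3, 13, 14, 14, 15, 15, 17, 20, 21, 22, 22]
ends:   [1, 4, 4, 14, 16, 16, 16, 16, 19, 22, 23, 23, 25]
s0→1 e1→0 s2→1 s3→2 e4→1 e4→0 s13→1 e14→0 s14→1 s14→2 s15→3 s15→4  — peak 4.

4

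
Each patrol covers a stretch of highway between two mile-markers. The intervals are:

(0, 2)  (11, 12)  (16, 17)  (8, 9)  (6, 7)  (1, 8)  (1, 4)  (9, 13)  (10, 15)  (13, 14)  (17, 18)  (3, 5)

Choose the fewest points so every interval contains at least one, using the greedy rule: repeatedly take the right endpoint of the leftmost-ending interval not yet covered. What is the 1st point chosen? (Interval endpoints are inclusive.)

2

By right end: [0,2]  [1,4]  [3,5]  [6,7]  [1,8]  [8,9]  [11,12]  [9,13]  [13,14]  [10,15]  [16,17]  [17,18]
[0,2] uncovered → point at 2; [3,5] uncovered → point at 5; [6,7] uncovered → point at 7; [8,9] uncovered → point at 9; [11,12] uncovered → point at 12; [13,14] uncovered → point at 14; [16,17] uncovered → point at 17.
Points: 2, 5, 7, 9, 12, 14, 17 (7 total).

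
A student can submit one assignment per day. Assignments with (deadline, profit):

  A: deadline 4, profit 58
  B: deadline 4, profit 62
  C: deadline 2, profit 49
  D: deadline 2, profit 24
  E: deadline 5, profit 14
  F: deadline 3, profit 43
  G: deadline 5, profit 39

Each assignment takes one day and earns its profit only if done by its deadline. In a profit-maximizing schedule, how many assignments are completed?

By profit: B(d4,62), A(d4,58), C(d2,49), F(d3,43), G(d5,39), D(d2,24), E(d5,14)
B→slot 4; A→slot 3; C→slot 2; F→slot 1; G→slot 5; D skipped; E skipped.
5 of 7 scheduled.

5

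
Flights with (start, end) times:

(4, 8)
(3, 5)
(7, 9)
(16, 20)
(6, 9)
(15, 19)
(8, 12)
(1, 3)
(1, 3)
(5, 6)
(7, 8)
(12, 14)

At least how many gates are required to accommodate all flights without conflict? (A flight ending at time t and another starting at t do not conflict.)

Events (time:±→running): 1:+→1 1:+→2 3:-→1 3:-→0 3:+→1 4:+→2 5:-→1 5:+→2 6:-→1 6:+→2 7:+→3 7:+→4 … peak 4.

4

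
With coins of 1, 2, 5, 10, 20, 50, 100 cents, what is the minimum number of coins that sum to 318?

Greedy: take as many of the largest coin as possible, then repeat with the remainder.
318 = 3×100 + 1×10 + 1×5 + 1×2 + 1×1
Total coins = 3 + 1 + 1 + 1 + 1 = 7

7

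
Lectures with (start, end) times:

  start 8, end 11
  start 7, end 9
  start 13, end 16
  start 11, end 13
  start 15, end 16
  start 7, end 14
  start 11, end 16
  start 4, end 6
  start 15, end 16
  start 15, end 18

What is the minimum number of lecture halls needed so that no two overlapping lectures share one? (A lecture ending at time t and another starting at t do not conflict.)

starts: [4, 7, 7, 8, 11, 11, 13, 15, 15, 15]
ends:   [6, 9, 11, 13, 14, 16, 16, 16, 16, 18]
s4→1 e6→0 s7→1 s7→2 s8→3 e9→2 e11→1 s11→2 s11→3 e13→2 s13→3 e14→2 s15→3 s15→4 s15→5  — peak 5.

5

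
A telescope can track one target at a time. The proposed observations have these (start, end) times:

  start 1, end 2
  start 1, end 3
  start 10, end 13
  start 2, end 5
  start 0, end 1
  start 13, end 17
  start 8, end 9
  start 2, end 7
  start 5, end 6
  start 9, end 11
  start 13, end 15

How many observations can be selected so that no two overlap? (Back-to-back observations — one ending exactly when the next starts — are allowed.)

Sorted by end: (0,1)  (1,2)  (1,3)  (2,5)  (5,6)  (2,7)  (8,9)  (9,11)  (10,13)  (13,15)  (13,17)
take (0,1); take (1,2); skip (1,3); take (2,5); take (5,6); skip (2,7); take (8,9); take (9,11); take (13,15).
Selected 7 observations.

7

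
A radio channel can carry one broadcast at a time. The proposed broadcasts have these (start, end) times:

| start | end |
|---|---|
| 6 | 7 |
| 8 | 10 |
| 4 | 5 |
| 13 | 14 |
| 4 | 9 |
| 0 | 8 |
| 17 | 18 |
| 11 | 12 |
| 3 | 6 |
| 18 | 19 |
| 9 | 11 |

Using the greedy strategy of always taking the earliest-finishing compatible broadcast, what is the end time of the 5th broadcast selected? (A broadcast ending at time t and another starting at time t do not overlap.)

14

Order by finish time; keep every interval that doesn't clash with the previous kept one.
By end time: (4,5), (3,6), (6,7), (0,8), (4,9), (8,10), (9,11), (11,12), (13,14), (17,18), (18,19).
Pick (4,5); next start ≥ 5 → (6,7); next start ≥ 7 → (8,10); next start ≥ 10 → (11,12); next start ≥ 12 → (13,14); next start ≥ 14 → (17,18); next start ≥ 18 → (18,19).
Selected: (4,5) (6,7) (8,10) (11,12) (13,14) (17,18) (18,19)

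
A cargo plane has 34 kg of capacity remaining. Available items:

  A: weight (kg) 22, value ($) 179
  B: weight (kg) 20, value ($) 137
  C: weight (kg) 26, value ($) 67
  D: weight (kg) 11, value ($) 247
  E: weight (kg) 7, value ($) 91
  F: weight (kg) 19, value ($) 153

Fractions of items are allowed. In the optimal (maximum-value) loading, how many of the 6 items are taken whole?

Sort by value per unit weight and fill in that order.
Order: D (247/11=22.45) > E (91/7=13.00) > A (179/22=8.14) > F (153/19=8.05) > B (137/20=6.85) > C (67/26=2.58)
Fill: take D (11 @ 247) → take E (7 @ 91) → take 16/22 of A → 130.18; 34/34 used.
2 item(s) taken whole; one partial (take 16/22 of A).

2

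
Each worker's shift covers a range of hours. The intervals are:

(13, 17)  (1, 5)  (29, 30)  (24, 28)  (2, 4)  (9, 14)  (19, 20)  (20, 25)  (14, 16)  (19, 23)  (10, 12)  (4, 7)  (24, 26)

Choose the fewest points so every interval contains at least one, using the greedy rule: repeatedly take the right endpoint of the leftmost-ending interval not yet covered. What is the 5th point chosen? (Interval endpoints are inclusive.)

Sorted: [2,4] [1,5] [4,7] [10,12] [9,14] [14,16] [13,17] [19,20] [19,23] [20,25] [24,26] [24,28] [29,30]
{[2,4],[1,5],[4,7]} hit by 4; {[10,12],[9,14]} hit by 12; {[14,16],[13,17]} hit by 16; {[19,20],[19,23],[20,25]} hit by 20; {[24,26],[24,28]} hit by 26; {[29,30]} hit by 30.
Points: 4, 12, 16, 20, 26, 30 (6 total).

26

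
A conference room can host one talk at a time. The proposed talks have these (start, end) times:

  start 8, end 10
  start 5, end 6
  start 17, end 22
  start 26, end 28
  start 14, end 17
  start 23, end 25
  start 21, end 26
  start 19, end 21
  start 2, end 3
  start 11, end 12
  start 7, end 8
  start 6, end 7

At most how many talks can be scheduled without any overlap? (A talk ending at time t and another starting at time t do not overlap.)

10

Greedy by earliest finish: after sorting by end time, pick each interval compatible with the last pick.
By end time: (2,3), (5,6), (6,7), (7,8), (8,10), (11,12), (14,17), (19,21), (17,22), (23,25), (21,26), (26,28).
Pick (2,3); next start ≥ 3 → (5,6); next start ≥ 6 → (6,7); next start ≥ 7 → (7,8); next start ≥ 8 → (8,10); next start ≥ 10 → (11,12); next start ≥ 12 → (14,17); next start ≥ 17 → (19,21); next start ≥ 21 → (23,25); next start ≥ 25 → (26,28).
Selected 10 talks.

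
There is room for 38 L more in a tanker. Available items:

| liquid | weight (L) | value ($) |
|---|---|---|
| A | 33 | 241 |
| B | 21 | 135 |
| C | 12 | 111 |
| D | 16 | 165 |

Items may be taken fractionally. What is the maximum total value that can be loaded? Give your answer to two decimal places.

Sort by value per unit weight and fill in that order.
Order: D (165/16=10.31) > C (111/12=9.25) > A (241/33=7.30) > B (135/21=6.43)
Fill: take D (16 @ 165) → take C (12 @ 111) → take 10/33 of A → 73.03; 38/38 used.
Total value = 349.03

349.03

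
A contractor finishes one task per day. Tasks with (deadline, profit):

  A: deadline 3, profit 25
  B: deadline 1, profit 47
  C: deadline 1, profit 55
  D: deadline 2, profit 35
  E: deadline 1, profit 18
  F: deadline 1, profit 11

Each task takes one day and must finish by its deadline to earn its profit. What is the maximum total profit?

115

By profit: C(d1,55), B(d1,47), D(d2,35), A(d3,25), E(d1,18), F(d1,11)
C→slot 1; B skipped; D→slot 2; A→slot 3; E skipped; F skipped.
Profit = 55 + 35 + 25 = 115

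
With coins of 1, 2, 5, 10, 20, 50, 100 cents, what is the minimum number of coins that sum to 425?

6

Greedy: take as many of the largest coin as possible, then repeat with the remainder.
425 − 4×100→25 − 1×20→5 − 1×5→0
Total coins = 4 + 1 + 1 = 6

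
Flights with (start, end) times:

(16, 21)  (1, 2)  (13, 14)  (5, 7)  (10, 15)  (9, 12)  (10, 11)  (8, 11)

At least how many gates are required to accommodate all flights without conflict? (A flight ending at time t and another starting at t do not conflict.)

The answer is the maximum number of intervals overlapping at any instant.
Events (time:±→running): 1:+→1 2:-→0 5:+→1 7:-→0 8:+→1 9:+→2 10:+→3 10:+→4 … peak 4.

4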